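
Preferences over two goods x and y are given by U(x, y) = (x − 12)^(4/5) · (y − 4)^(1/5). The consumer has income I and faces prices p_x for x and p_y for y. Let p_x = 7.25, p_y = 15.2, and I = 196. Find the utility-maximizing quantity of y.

y* = 4.6342

After buying the subsistence bundle (12, 4), a share 0.8 of the remaining income goes to x: x* = 12 + 0.8·(I − 12p_x − 4p_y)/p_x.
Discretionary income = 196 − 12·7.25 − 4·15.2 = 48.2; y* = 4 + 0.2·48.2/15.2 = 4.6342.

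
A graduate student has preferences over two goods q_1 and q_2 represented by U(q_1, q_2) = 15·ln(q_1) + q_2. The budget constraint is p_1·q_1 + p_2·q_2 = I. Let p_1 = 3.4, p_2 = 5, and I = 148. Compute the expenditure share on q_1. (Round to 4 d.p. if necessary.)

MU_q_1 = 15/q_1, MU_q_2 = 1. Tangency: 15/q_1 = p_1/p_2.
So q_1*(p_1,p_2) = 15·p_2/p_1, independent of income; and q_2* = (I − 15·p_2)/p_2.
At the given prices: q_1* = 15·5/3.4 = 22.0588, and q_2* = 14.6.
Expenditure on q_1: 3.4·22.0588 = 75; share = 0.5068.

share on q_1 = 0.5068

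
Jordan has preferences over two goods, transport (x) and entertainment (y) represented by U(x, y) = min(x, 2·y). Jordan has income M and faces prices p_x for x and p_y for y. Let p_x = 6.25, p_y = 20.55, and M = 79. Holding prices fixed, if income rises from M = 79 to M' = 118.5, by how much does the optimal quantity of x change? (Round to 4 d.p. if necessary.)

Δx* = 2.3903

Leontief preferences: the optimum is at the kink where x/2 = y/1, i.e. y = (1/2)·x.
Budget: p_x·x + p_y·(1/2)·x = M, so (2·p_x + p_y)·x = 2·M.
Demand: x*(p_x,p_y,M) = 2·M/(2·p_x + p_y), y* = M/(2·p_x + p_y).
Here 2·6.25 + 20.55 = 33.05, giving x* = 4.7806.
At M' = 118.5: x* = 7.171. Change: 7.171 − 4.7806 = 2.3903.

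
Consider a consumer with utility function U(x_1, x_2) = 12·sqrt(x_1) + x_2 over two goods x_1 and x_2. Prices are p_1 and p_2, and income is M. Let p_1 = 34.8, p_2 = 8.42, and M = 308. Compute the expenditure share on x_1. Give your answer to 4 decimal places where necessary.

share on x_1 = 0.2381

MU_x_1 = 6/√x_1, MU_x_2 = 1. Tangency: 6/√x_1 = p_1/p_2.
Solve: √x_1 = 6·p_2/p_1, so x_1*(p_1,p_2) = (6·p_2/p_1)², and x_2* = (M − p_1·x_1*)/p_2.
Plugging in: x_1* = (6·8.42/34.8)² = 2.1075, x_2* = 27.8692.
Expenditure on x_1: 34.8·2.1075 = 73.3411; share = 0.2381.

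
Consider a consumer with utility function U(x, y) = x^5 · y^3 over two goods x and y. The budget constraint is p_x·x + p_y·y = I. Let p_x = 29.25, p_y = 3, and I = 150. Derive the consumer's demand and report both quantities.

x* = 3.2051, y* = 18.75

Tangency: MRS = (5/3)·y/x = p_x/p_y.
So 5·p_y·y = 3·p_x·x; combined with the budget, a share 0.625 of income goes to x.
Demand: x*(p_x,p_y,I) = 0.625·I/p_x and y* = 0.375·I/p_y.
At p_x=29.25, p_y=3, I=150: x* = 0.625·150/29.25 = 3.2051, y* = 18.75.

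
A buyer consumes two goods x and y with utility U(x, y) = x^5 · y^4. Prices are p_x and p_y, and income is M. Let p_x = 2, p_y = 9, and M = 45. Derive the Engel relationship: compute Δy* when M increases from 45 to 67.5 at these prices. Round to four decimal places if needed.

Δy* = 1.1111

Demand: x*(p_x,p_y,M) = 5/9·M/p_x and y* = 4/9·M/p_y.
At p_x=2, p_y=9, M=45: y* = 4/9·45/9 = 2.2222.
At M' = 67.5: y* = 3.3333. Change: 3.3333 − 2.2222 = 1.1111.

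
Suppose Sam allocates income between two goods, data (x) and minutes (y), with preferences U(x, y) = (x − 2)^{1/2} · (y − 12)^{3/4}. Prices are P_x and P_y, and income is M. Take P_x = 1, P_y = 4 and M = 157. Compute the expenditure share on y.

share on y = 0.7146

Let x' = x−2, y' = y−12. MRS = (2/3)·y'/x' = P_x/P_y.
Substituting into the budget: x* = 2 + 0.4·(M − 2·P_x − 12·P_y)/P_x, and y* = 12 + 0.6·(…)/P_y.
Discretionary income = 157 − 2·1 − 12·4 = 107; x* = 2 + 0.4·107/1 = 44.8; y* = 12 + 0.6·107/4 = 28.05.
Expenditure on y: 4·28.05 = 112.2; share = 0.7146.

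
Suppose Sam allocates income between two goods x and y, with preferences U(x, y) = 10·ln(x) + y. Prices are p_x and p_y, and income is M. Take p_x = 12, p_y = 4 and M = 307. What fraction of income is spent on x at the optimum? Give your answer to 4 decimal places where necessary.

Set MRS = p_x/p_y: (10/x)/1 = p_x/p_y.
So x*(p_x,p_y) = 10·p_y/p_x, independent of income; and y* = (M − 10·p_y)/p_y.
At the given prices: x* = 10·4/12 = 3.3333, and y* = 66.75.
Expenditure on x: 12·3.3333 = 40; share = 0.1303.

share on x = 0.1303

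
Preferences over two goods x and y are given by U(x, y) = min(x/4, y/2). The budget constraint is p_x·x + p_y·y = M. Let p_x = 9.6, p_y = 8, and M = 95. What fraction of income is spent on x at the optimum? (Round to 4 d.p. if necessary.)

share on x = 0.7059

With perfect complements, no substitution: consume in ratio x:y = 4:2.
Budget: p_x·x + p_y·(1/2)·x = M, so (4·p_x + 2·p_y)·x = 4·M.
Demand: x*(p_x,p_y,M) = 4·M/(4·p_x + 2·p_y), y* = 2·M/(4·p_x + 2·p_y).
Here 4·9.6 + 2·8 = 54.4, giving x* = 6.9853 and y* = 3.4926.
Expenditure on x: 9.6·6.9853 = 67.0588; share = 0.7059.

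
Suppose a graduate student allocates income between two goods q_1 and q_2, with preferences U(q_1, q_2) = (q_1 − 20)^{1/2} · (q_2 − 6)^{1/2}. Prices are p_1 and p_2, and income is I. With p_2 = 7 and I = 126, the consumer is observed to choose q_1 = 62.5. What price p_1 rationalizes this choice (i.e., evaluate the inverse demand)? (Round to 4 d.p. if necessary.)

p_1 = 0.8

MRS = (q_2−6)/(q_1−20). Tangency with p_1/p_2 gives q_2−6 = (p_1/p_2)·(q_1−20).
After buying the subsistence bundle (20, 6), a share 0.5 of the remaining income goes to q_1: q_1* = 20 + 0.5·(I − 20p_1 − 6p_2)/p_1.
Set q_1* = 62.5 in the demand function and solve for p_1: p_1 = 0.8.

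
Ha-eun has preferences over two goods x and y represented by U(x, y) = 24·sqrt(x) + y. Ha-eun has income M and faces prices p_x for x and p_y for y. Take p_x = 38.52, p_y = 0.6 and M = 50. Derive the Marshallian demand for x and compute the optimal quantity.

x* = 0.0349

Set MRS = p_x/p_y: 12·x^(−1/2) = p_x/p_y.
Solve: √x = 12·p_y/p_x, so x*(p_x,p_y) = (12·p_y/p_x)², and y* = (M − p_x·x*)/p_y.
Plugging in: x* = (12·0.6/38.52)² = 0.0349.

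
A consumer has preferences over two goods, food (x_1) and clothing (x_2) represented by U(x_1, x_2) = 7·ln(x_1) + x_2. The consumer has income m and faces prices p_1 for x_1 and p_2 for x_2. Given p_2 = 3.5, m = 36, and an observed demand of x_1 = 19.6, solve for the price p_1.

Set MRS = p_1/p_2: (7/x_1)/1 = p_1/p_2.
So x_1*(p_1,p_2) = 7·p_2/p_1, independent of income; and x_2* = (m − 7·p_2)/p_2.
Set x_1* = 19.6 in the demand function and solve for p_1: p_1 = 1.25.

p_1 = 1.25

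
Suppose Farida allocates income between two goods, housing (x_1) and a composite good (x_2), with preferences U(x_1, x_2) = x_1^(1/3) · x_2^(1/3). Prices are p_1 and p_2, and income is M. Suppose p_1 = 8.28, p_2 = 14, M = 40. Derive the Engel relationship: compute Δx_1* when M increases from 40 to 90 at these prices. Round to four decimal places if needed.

Δx_1* = 3.0193

MU_x_1/MU_x_2 = (1/3·x_2)/(1/3·x_1); tangency sets this equal to p_1/p_2.
So 1/3·p_2·x_2 = 1/3·p_1·x_1; combined with the budget, a share 0.5 of income goes to x_1.
Demand: x_1*(p_1,p_2,M) = 0.5·M/p_1 and x_2* = 0.5·M/p_2.
At p_1=8.28, p_2=14, M=40: x_1* = 0.5·40/8.28 = 2.4155.
At M' = 90: x_1* = 5.4348. Change: 5.4348 − 2.4155 = 3.0193.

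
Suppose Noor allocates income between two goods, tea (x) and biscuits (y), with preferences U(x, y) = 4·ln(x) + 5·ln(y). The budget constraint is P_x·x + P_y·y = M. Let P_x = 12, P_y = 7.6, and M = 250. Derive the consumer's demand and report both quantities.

x* = 9.2593, y* = 18.2749

At P_x=12, P_y=7.6, M=250: x* = 4/9·250/12 = 9.2593, y* = 18.2749.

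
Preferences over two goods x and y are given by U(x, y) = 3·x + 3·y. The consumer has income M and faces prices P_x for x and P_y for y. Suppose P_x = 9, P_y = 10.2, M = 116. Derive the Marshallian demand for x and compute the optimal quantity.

Perfect substitutes: compare marginal utility per dollar. 3/P_x vs 3/P_y → 0.3333 vs 0.2941.
x gives more utility per dollar, so spend all income on x: x* = M/P_x, y* = 0.
Numerically: x* = 12.8889, y* = 0.

x* = 12.8889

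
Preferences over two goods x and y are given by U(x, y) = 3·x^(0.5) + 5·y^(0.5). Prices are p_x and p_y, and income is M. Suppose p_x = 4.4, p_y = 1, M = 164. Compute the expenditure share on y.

From the CES first-order condition, (3/5)·(y/x)^(0.5) = p_x/p_y.
Hence y/x = ((5/3)·p_x/p_y)^(1/(0.5)), i.e. raised to the 2 power.
Substitute y = (y/x)·x into the budget: x* = M/(p_x + p_y·(y/x)).
Numerically y/x = 53.777778, so x* = 164/(4.4 + 1·53.777778) = 2.8189 and y* = 53.777778·2.8189 = 151.5966.
Expenditure on y: 1·151.5966 = 151.5966; share = 0.9244.

share on y = 0.9244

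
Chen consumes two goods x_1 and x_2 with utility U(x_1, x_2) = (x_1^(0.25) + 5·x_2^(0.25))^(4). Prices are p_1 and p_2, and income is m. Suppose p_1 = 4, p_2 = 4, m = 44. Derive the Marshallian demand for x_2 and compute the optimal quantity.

Substitute x_2 = (x_2/x_1)·x_1 into the budget: x_1* = m/(p_1 + p_2·(x_2/x_1)).
Numerically x_2/x_1 = 8.54988, so x_1* = 44/(4 + 4·8.54988) = 1.1518 and x_2* = 8.54988·1.1518 = 9.8482.

x_2* = 9.8482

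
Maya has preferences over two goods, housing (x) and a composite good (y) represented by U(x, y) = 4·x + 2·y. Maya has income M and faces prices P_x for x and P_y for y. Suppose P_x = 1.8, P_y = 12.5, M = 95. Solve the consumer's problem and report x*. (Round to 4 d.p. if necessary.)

x* = 52.7778

Linear utility — the consumer picks whichever good has higher MU/price: 4/1.8 = 2.2222 vs 2/12.5 = 0.16.
x gives more utility per dollar, so spend all income on x: x* = M/P_x, y* = 0.
Numerically: x* = 52.7778, y* = 0.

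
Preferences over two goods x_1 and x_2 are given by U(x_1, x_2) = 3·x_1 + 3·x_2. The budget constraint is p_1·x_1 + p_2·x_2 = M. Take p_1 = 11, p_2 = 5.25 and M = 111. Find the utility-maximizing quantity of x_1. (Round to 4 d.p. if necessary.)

x_1* = 0

Perfect substitutes: compare marginal utility per dollar. 3/p_1 vs 3/p_2 → 0.2727 vs 0.5714.
x_2 gives more utility per dollar, so spend all income on x_2: x_2* = M/p_2, x_1* = 0.
Numerically: x_1* = 0, x_2* = 21.1429.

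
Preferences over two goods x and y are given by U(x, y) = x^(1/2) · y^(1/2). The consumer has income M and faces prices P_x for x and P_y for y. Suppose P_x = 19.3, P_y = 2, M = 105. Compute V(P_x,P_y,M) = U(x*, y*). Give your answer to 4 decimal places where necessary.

MU_x/MU_y = (0.5·y)/(0.5·x); tangency sets this equal to P_x/P_y.
Rearranging, P_y·y = P_x·x. Substituting into the budget gives P_x·x·(1 + 1) = M.
Demand: x*(P_x,P_y,M) = 0.5·M/P_x and y* = 0.5·M/P_y.
At P_x=19.3, P_y=2, M=105: x* = 0.5·105/19.3 = 2.7202, y* = 26.25.
Utility at the optimum: U(2.7202, 26.25) = 8.4502.

V = 8.4502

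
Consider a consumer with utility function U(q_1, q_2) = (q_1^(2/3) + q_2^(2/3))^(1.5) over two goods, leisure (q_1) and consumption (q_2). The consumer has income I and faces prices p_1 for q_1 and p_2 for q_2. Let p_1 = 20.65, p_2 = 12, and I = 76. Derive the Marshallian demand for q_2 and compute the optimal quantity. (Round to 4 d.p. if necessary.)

MRS = MU_q_1/MU_q_2 = (q_2/q_1)^(1/3). Set equal to p_1/p_2.
Solve for the ratio: q_2/q_1 = [p_1/p_2]^(3).
With the ratio pinned down, the budget gives q_1* = I/(p_1 + p_2·(q_2/q_1)) and q_2* = (q_2/q_1)·q_1*.
Numerically q_2/q_1 = 5.095848, so q_1* = 76/(20.65 + 12·5.095848) = 0.9291 and q_2* = 5.095848·0.9291 = 4.7345.

q_2* = 4.7345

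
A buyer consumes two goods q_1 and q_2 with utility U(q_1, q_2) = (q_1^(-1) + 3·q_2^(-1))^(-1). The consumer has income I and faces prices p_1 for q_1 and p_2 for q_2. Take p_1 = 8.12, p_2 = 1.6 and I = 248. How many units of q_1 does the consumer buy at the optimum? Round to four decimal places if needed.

Numerically q_2/q_1 = 3.901923, so q_1* = 248/(8.12 + 1.6·3.901923) = 17.2665.

q_1* = 17.2665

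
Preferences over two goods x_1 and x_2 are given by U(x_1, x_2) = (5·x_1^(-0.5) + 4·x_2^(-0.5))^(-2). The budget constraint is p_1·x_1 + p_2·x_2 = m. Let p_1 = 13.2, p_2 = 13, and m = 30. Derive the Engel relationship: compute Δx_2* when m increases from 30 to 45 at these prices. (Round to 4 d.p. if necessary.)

Δx_2* = 0.5326

From the CES first-order condition, (5/4)·(x_2/x_1)^(1.5) = p_1/p_2.
Hence x_2/x_1 = ((4/5)·p_1/p_2)^(1/(1.5)), i.e. raised to the 2/3 power.
With the ratio pinned down, the budget gives x_1* = m/(p_1 + p_2·(x_2/x_1)) and x_2* = (x_2/x_1)·x_1*.
Numerically x_2/x_1 = 0.87059, so x_1* = 30/(13.2 + 13·0.87059) = 1.2236 and x_2* = 0.87059·1.2236 = 1.0653.
At m' = 45: x_2* = 1.5979. Change: 1.5979 − 1.0653 = 0.5326.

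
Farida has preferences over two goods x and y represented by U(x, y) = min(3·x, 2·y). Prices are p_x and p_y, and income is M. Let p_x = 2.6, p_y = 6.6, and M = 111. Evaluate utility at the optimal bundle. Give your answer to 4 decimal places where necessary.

V = 26.64

Here 2·2.6 + 3·6.6 = 25, giving x* = 8.88 and y* = 13.32.
Utility at the optimum: U(8.88, 13.32) = 26.64.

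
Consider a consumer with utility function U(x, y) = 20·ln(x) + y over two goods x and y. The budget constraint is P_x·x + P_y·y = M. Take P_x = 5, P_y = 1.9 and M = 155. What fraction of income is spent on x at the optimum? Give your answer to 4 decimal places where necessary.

MU_x = 20/x, MU_y = 1. Tangency: 20/x = P_x/P_y.
So x*(P_x,P_y) = 20·P_y/P_x, independent of income; and y* = (M − 20·P_y)/P_y.
At the given prices: x* = 20·1.9/5 = 7.6, and y* = 61.5789.
Expenditure on x: 5·7.6 = 38; share = 0.2452.

share on x = 0.2452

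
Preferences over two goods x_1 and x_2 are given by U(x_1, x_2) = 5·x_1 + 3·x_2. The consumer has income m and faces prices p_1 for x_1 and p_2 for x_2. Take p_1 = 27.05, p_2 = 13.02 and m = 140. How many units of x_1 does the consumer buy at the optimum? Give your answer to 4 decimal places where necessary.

x_1* = 0

Perfect substitutes: compare marginal utility per dollar. 5/p_1 vs 3/p_2 → 0.1848 vs 0.2304.
x_2 gives more utility per dollar, so spend all income on x_2: x_2* = m/p_2, x_1* = 0.
Numerically: x_1* = 0, x_2* = 10.7527.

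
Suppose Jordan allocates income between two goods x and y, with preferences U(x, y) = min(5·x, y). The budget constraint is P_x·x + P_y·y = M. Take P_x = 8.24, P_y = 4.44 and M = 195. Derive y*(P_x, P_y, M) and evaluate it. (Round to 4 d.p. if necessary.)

y* = 32.0302

With perfect complements, no substitution: consume in ratio x:y = 1:5.
Budget: P_x·x + P_y·5·x = M, so (P_x + 5·P_y)·x = M.
Demand: x*(P_x,P_y,M) = M/(P_x + 5·P_y), y* = 5·M/(P_x + 5·P_y).
Here 8.24 + 5·4.44 = 30.44, giving y* = 32.0302.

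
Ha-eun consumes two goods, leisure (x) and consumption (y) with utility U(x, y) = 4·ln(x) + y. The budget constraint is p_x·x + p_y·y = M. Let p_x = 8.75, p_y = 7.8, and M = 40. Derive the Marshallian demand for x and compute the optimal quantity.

x* = 3.5657

MU_x = 4/x, MU_y = 1. Tangency: 4/x = p_x/p_y.
So x*(p_x,p_y) = 4·p_y/p_x, independent of income; and y* = (M − 4·p_y)/p_y.
At the given prices: x* = 4·7.8/8.75 = 3.5657.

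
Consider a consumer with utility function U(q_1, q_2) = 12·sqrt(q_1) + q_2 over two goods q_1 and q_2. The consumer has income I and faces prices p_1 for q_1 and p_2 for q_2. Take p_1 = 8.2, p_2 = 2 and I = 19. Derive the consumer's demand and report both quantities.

MU_q_1 = 6/√q_1, MU_q_2 = 1. Tangency: 6/√q_1 = p_1/p_2.
Solve: √q_1 = 6·p_2/p_1, so q_1*(p_1,p_2) = (6·p_2/p_1)², and q_2* = (I − p_1·q_1*)/p_2.
Plugging in: q_1* = (6·2/8.2)² = 2.1416, q_2* = 0.7195.

q_1* = 2.1416, q_2* = 0.7195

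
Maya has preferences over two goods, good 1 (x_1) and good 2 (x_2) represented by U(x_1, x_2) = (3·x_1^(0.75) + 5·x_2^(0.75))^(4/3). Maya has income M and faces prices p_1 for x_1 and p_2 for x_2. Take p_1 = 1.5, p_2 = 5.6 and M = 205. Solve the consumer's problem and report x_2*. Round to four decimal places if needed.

With the ratio pinned down, the budget gives x_1* = M/(p_1 + p_2·(x_2/x_1)) and x_2* = (x_2/x_1)·x_1*.
Numerically x_2/x_1 = 0.03972, so x_1* = 205/(1.5 + 5.6·0.03972) = 119.0178 and x_2* = 0.03972·119.0178 = 4.7274.

x_2* = 4.7274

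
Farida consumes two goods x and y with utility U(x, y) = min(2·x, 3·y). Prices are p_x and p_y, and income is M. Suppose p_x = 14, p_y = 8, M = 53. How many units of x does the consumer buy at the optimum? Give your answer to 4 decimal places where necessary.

Leontief preferences: the optimum is at the kink where x/3 = y/2, i.e. y = (2/3)·x.
Budget: p_x·x + p_y·(2/3)·x = M, so (3·p_x + 2·p_y)·x = 3·M.
Demand: x*(p_x,p_y,M) = 3·M/(3·p_x + 2·p_y), y* = 2·M/(3·p_x + 2·p_y).
Here 3·14 + 2·8 = 58, giving x* = 2.7414.

x* = 2.7414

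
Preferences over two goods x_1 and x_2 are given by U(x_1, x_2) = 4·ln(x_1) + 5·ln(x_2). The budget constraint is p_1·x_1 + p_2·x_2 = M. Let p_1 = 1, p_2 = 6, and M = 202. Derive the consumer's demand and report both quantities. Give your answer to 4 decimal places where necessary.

The MRS is (4/5)·x_2/x_1. Set MRS = p_1/p_2.
So 4·p_2·x_2 = 5·p_1·x_1; combined with the budget, a share 4/9 of income goes to x_1.
Demand: x_1*(p_1,p_2,M) = 4/9·M/p_1 and x_2* = 5/9·M/p_2.
At p_1=1, p_2=6, M=202: x_1* = 4/9·202/1 = 89.7778, x_2* = 18.7037.

x_1* = 89.7778, x_2* = 18.7037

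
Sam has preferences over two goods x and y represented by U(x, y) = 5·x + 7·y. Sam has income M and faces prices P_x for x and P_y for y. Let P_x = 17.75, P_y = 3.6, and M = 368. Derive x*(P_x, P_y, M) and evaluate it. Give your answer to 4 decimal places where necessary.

y gives more utility per dollar, so spend all income on y: y* = M/P_y, x* = 0.
Numerically: x* = 0, y* = 102.2222.

x* = 0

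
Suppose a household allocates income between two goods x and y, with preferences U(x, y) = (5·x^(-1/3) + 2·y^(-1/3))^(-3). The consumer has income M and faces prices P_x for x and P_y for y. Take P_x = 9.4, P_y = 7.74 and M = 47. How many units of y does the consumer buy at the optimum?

From the CES first-order condition, (5/2)·(y/x)^(4/3) = P_x/P_y.
Hence y/x = ((2/5)·P_x/P_y)^(1/(4/3)), i.e. raised to the 0.75 power.
Substitute y = (y/x)·x into the budget: x* = M/(P_x + P_y·(y/x)).
Numerically y/x = 0.581882, so x* = 47/(9.4 + 7.74·0.581882) = 3.3804 and y* = 0.581882·3.3804 = 1.967.

y* = 1.967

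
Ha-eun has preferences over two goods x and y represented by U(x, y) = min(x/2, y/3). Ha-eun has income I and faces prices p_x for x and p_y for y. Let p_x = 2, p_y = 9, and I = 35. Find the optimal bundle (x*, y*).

Leontief preferences: the optimum is at the kink where x/2 = y/3, i.e. y = (3/2)·x.
Budget: p_x·x + p_y·(3/2)·x = I, so (2·p_x + 3·p_y)·x = 2·I.
Demand: x*(p_x,p_y,I) = 2·I/(2·p_x + 3·p_y), y* = 3·I/(2·p_x + 3·p_y).
Here 2·2 + 3·9 = 31, giving x* = 2.2581 and y* = 3.3871.

x* = 2.2581, y* = 3.3871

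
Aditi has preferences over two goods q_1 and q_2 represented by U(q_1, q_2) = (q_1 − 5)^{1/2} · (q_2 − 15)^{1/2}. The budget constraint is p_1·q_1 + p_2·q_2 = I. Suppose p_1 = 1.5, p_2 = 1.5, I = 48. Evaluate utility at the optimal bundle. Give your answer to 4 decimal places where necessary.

V = 6

After buying the subsistence bundle (5, 15), a share 0.5 of the remaining income goes to q_1: q_1* = 5 + 0.5·(I − 5p_1 − 15p_2)/p_1.
Discretionary income = 48 − 5·1.5 − 15·1.5 = 18; q_1* = 5 + 0.5·18/1.5 = 11; q_2* = 15 + 0.5·18/1.5 = 21.
Utility at the optimum: U(11, 21) = 6.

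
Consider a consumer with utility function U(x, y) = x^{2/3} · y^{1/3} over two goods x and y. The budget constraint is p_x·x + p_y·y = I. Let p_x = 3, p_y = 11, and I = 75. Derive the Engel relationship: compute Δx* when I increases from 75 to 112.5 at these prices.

MU_x/MU_y = (2/3·y)/(1/3·x); tangency sets this equal to p_x/p_y.
So 2/3·p_y·y = 1/3·p_x·x; combined with the budget, a share 2/3 of income goes to x.
Demand: x*(p_x,p_y,I) = 2/3·I/p_x and y* = 1/3·I/p_y.
At p_x=3, p_y=11, I=75: x* = 2/3·75/3 = 16.6667.
At I' = 112.5: x* = 25. Change: 25 − 16.6667 = 8.3333.

Δx* = 8.3333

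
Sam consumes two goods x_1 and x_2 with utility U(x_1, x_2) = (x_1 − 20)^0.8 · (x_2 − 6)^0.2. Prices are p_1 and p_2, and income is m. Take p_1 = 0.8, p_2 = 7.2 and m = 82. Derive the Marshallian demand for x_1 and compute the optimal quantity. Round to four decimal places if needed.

x_1* = 42.8

MRS = 4·(x_2−6)/(x_1−20). Tangency with p_1/p_2 gives x_2−6 = (1/4)·(p_1/p_2)·(x_1−20).
After buying the subsistence bundle (20, 6), a share 0.8 of the remaining income goes to x_1: x_1* = 20 + 0.8·(m − 20p_1 − 6p_2)/p_1.
Discretionary income = 82 − 20·0.8 − 6·7.2 = 22.8; x_1* = 20 + 0.8·22.8/0.8 = 42.8.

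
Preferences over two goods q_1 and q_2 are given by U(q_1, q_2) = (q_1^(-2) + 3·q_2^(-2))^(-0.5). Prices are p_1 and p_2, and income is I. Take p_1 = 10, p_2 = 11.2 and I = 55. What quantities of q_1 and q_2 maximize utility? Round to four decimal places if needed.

q_1* = 2.1523, q_2* = 2.989

MU_q_1 ∝ q_1^(-3), MU_q_2 ∝ 3·q_2^(-3), so MRS = (1/3)·(q_2/q_1)^(3) = p_1/p_2.
Solve for the ratio: q_2/q_1 = [3·p_1/p_2]^(1/3).
With the ratio pinned down, the budget gives q_1* = I/(p_1 + p_2·(q_2/q_1)) and q_2* = (q_2/q_1)·q_1*.
Numerically q_2/q_1 = 1.388783, so q_1* = 55/(10 + 11.2·1.388783) = 2.1523 and q_2* = 1.388783·2.1523 = 2.989.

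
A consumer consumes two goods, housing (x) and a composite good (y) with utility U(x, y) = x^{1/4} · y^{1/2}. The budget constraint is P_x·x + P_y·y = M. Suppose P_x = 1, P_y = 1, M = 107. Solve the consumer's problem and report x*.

Tangency: MRS = (1/2)·y/x = P_x/P_y.
Rearranging, P_y·y = 2·P_x·x. Substituting into the budget gives P_x·x·(1 + 2) = M.
Demand: x*(P_x,P_y,M) = 1/3·M/P_x and y* = 2/3·M/P_y.
At P_x=1, P_y=1, M=107: x* = 1/3·107/1 = 35.6667.

x* = 35.6667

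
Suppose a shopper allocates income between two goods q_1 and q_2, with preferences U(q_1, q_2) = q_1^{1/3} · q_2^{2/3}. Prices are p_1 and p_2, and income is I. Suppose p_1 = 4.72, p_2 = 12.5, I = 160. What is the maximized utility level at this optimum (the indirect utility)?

V = 9.3705

Tangency: MRS = (1/2)·q_2/q_1 = p_1/p_2.
So 1/3·p_2·q_2 = 2/3·p_1·q_1; combined with the budget, a share 1/3 of income goes to q_1.
Demand: q_1*(p_1,p_2,I) = 1/3·I/p_1 and q_2* = 2/3·I/p_2.
At p_1=4.72, p_2=12.5, I=160: q_1* = 1/3·160/4.72 = 11.2994, q_2* = 8.5333.
Utility at the optimum: U(11.2994, 8.5333) = 9.3705.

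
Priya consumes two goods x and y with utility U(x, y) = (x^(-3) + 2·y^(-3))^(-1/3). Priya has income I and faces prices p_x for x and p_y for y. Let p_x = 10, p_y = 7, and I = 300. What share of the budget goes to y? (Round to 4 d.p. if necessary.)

share on y = 0.4765

MU_x ∝ x^(-4), MU_y ∝ 2·y^(-4), so MRS = (1/2)·(y/x)^(4) = p_x/p_y.
Solve for the ratio: y/x = [2·p_x/p_y]^(0.25).
With the ratio pinned down, the budget gives x* = I/(p_x + p_y·(y/x)) and y* = (y/x)·x*.
Numerically y/x = 1.300119, so x* = 300/(10 + 7·1.300119) = 15.7061 and y* = 1.300119·15.7061 = 20.4198.
Expenditure on y: 7·20.4198 = 142.9388; share = 0.4765.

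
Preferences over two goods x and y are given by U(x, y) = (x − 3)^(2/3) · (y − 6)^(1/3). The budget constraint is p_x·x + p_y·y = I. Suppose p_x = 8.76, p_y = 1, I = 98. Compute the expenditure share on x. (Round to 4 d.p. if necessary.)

share on x = 0.7152

After buying the subsistence bundle (3, 6), a share 2/3 of the remaining income goes to x: x* = 3 + 2/3·(I − 3p_x − 6p_y)/p_x.
Discretionary income = 98 − 3·8.76 − 6·1 = 65.72; x* = 3 + 2/3·65.72/8.76 = 8.0015; y* = 6 + 1/3·65.72/1 = 27.9067.
Expenditure on x: 8.76·8.0015 = 70.0933; share = 0.7152.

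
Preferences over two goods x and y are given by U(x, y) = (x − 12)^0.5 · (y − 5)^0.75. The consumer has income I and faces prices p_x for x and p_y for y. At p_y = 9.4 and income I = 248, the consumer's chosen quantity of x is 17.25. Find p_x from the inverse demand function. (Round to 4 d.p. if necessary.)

p_x = 8

MRS = (2/3)·(y−5)/(x−12). Tangency with p_x/p_y gives y−5 = (3/2)·(p_x/p_y)·(x−12).
After buying the subsistence bundle (12, 5), a share 0.4 of the remaining income goes to x: x* = 12 + 0.4·(I − 12p_x − 5p_y)/p_x.
Set x* = 17.25 in the demand function and solve for p_x: p_x = 8.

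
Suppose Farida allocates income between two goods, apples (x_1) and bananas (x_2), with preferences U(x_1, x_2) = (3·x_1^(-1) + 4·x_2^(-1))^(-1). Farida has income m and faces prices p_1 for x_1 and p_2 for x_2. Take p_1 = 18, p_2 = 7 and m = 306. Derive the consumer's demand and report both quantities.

x_1* = 9.8832, x_2* = 18.3002

MRS = MU_x_1/MU_x_2 = (3/4)·(x_2/x_1)^(2). Set equal to p_1/p_2.
Hence x_2/x_1 = ((4/3)·p_1/p_2)^(1/(2)), i.e. raised to the 0.5 power.
With the ratio pinned down, the budget gives x_1* = m/(p_1 + p_2·(x_2/x_1)) and x_2* = (x_2/x_1)·x_1*.
Numerically x_2/x_1 = 1.85164, so x_1* = 306/(18 + 7·1.85164) = 9.8832 and x_2* = 1.85164·9.8832 = 18.3002.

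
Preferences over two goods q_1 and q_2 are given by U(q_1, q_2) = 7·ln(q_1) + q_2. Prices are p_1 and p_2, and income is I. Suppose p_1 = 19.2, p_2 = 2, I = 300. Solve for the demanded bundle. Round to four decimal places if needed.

Set MRS = p_1/p_2: (7/q_1)/1 = p_1/p_2.
So q_1*(p_1,p_2) = 7·p_2/p_1, independent of income; and q_2* = (I − 7·p_2)/p_2.
At the given prices: q_1* = 7·2/19.2 = 0.7292, and q_2* = 143.

q_1* = 0.7292, q_2* = 143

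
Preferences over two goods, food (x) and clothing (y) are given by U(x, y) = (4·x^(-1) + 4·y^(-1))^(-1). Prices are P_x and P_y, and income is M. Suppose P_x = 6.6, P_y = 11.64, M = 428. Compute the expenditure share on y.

From the CES first-order condition, (y/x)^(2) = P_x/P_y.
Hence y/x = (P_x/P_y)^(1/(2)), i.e. raised to the 0.5 power.
With the ratio pinned down, the budget gives x* = M/(P_x + P_y·(y/x)) and y* = (y/x)·x*.
Numerically y/x = 0.753001, so x* = 428/(6.6 + 11.64·0.753001) = 27.8556 and y* = 0.753001·27.8556 = 20.9753.
Expenditure on y: 11.64·20.9753 = 244.1528; share = 0.5705.

share on y = 0.5705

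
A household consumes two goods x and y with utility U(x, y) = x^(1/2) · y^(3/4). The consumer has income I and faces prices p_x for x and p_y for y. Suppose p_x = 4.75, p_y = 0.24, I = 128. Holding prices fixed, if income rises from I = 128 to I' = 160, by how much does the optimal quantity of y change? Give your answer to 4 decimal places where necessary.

MU_x/MU_y = (0.5·y)/(0.75·x); tangency sets this equal to p_x/p_y.
Rearranging, p_y·y = (3/2)·p_x·x. Substituting into the budget gives p_x·x·(1 + (3/2)) = I.
Demand: x*(p_x,p_y,I) = 0.4·I/p_x and y* = 0.6·I/p_y.
At p_x=4.75, p_y=0.24, I=128: y* = 0.6·128/0.24 = 320.
At I' = 160: y* = 400. Change: 400 − 320 = 80.

Δy* = 80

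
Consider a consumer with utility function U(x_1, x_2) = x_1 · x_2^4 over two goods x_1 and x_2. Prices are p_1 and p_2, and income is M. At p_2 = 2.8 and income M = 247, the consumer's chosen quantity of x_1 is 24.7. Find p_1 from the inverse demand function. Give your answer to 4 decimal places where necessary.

The MRS is (1/4)·x_2/x_1. Set MRS = p_1/p_2.
So p_2·x_2 = 4·p_1·x_1; combined with the budget, a share 0.2 of income goes to x_1.
Demand: x_1*(p_1,p_2,M) = 0.2·M/p_1 and x_2* = 0.8·M/p_2.
Set x_1* = 24.7 in the demand function and solve for p_1: p_1 = 2.

p_1 = 2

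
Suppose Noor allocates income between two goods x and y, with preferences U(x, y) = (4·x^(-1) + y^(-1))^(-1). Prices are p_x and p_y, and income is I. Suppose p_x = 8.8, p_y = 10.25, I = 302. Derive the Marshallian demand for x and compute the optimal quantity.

x* = 22.29

MU_x ∝ 4·x^(-2), MU_y ∝ y^(-2), so MRS = 4·(y/x)^(2) = p_x/p_y.
Hence y/x = ((1/4)·p_x/p_y)^(1/(2)), i.e. raised to the 0.5 power.
Substitute y = (y/x)·x into the budget: x* = I/(p_x + p_y·(y/x)).
Numerically y/x = 0.463286, so x* = 302/(8.8 + 10.25·0.463286) = 22.29.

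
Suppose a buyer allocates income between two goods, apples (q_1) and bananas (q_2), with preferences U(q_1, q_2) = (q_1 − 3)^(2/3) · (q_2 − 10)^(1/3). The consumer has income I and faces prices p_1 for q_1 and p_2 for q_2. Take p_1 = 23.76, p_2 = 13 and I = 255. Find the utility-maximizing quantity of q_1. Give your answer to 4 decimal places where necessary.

q_1* = 4.5073

MRS = 2·(q_2−10)/(q_1−3). Tangency with p_1/p_2 gives q_2−10 = (1/2)·(p_1/p_2)·(q_1−3).
Substituting into the budget: q_1* = 3 + 2/3·(I − 3·p_1 − 10·p_2)/p_1, and q_2* = 10 + 1/3·(…)/p_2.
Discretionary income = 255 − 3·23.76 − 10·13 = 53.72; q_1* = 3 + 2/3·53.72/23.76 = 4.5073.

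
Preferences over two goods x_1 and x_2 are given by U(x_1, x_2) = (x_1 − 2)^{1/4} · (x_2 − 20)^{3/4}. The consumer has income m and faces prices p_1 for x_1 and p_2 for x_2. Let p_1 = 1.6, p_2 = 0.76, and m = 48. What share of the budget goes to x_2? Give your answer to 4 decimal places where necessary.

Let x_1' = x_1−2, x_2' = x_2−20. MRS = (1/3)·x_2'/x_1' = p_1/p_2.
Substituting into the budget: x_1* = 2 + 0.25·(m − 2·p_1 − 20·p_2)/p_1, and x_2* = 20 + 0.75·(…)/p_2.
Discretionary income = 48 − 2·1.6 − 20·0.76 = 29.6; x_1* = 2 + 0.25·29.6/1.6 = 6.625; x_2* = 20 + 0.75·29.6/0.76 = 49.2105.
Expenditure on x_2: 0.76·49.2105 = 37.4; share = 0.7792.

share on x_2 = 0.7792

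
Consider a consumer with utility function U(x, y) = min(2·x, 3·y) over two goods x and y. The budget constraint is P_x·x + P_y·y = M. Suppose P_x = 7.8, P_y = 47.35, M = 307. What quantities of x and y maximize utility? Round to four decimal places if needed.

x* = 7.7985, y* = 5.199

Leontief preferences: the optimum is at the kink where x/3 = y/2, i.e. y = (2/3)·x.
Budget: P_x·x + P_y·(2/3)·x = M, so (3·P_x + 2·P_y)·x = 3·M.
Demand: x*(P_x,P_y,M) = 3·M/(3·P_x + 2·P_y), y* = 2·M/(3·P_x + 2·P_y).
Here 3·7.8 + 2·47.35 = 118.1, giving x* = 7.7985 and y* = 5.199.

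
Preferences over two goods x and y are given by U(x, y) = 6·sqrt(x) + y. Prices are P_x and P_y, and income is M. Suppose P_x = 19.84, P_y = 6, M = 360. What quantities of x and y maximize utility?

x* = 0.8231, y* = 57.2782

Set MRS = P_x/P_y: 3·x^(−1/2) = P_x/P_y.
Thus x* = (3·P_y/P_x)² — independent of M — with the rest of income spent on y.
Plugging in: x* = (3·6/19.84)² = 0.8231, y* = 57.2782.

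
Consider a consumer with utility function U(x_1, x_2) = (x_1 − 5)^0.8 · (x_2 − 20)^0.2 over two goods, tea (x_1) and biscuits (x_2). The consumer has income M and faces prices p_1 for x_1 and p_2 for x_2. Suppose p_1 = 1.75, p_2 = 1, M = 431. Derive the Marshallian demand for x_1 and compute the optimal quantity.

MRS = 4·(x_2−20)/(x_1−5). Tangency with p_1/p_2 gives x_2−20 = (1/4)·(p_1/p_2)·(x_1−5).
Substituting into the budget: x_1* = 5 + 0.8·(M − 5·p_1 − 20·p_2)/p_1, and x_2* = 20 + 0.2·(…)/p_2.
Discretionary income = 431 − 5·1.75 − 20·1 = 402.25; x_1* = 5 + 0.8·402.25/1.75 = 188.8857.

x_1* = 188.8857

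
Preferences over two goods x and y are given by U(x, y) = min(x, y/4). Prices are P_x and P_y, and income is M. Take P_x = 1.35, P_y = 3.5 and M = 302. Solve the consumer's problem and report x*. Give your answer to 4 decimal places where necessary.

With perfect complements, no substitution: consume in ratio x:y = 1:4.
Budget: P_x·x + P_y·4·x = M, so (P_x + 4·P_y)·x = M.
Demand: x*(P_x,P_y,M) = M/(P_x + 4·P_y), y* = 4·M/(P_x + 4·P_y).
Here 1.35 + 4·3.5 = 15.35, giving x* = 19.6743.

x* = 19.6743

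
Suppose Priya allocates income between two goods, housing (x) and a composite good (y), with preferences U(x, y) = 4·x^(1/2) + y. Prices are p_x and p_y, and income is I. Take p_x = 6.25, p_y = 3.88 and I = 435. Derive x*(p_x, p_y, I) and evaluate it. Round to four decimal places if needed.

x* = 1.5416

MU_x = 2/√x, MU_y = 1. Tangency: 2/√x = p_x/p_y.
Thus x* = (2·p_y/p_x)² — independent of I — with the rest of income spent on y.
Plugging in: x* = (2·3.88/6.25)² = 1.5416.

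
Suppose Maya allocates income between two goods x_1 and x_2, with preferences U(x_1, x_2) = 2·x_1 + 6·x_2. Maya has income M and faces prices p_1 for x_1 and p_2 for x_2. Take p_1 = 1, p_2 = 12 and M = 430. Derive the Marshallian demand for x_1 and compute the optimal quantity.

x_1* = 430

Perfect substitutes: compare marginal utility per dollar. 2/p_1 vs 6/p_2 → 2 vs 0.5.
x_1 gives more utility per dollar, so spend all income on x_1: x_1* = M/p_1, x_2* = 0.
Numerically: x_1* = 430, x_2* = 0.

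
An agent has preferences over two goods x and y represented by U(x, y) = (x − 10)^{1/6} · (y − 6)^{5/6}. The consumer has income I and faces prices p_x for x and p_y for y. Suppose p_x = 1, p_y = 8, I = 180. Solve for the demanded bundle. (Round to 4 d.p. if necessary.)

x* = 30.3333, y* = 18.7083

MRS = (1/5)·(y−6)/(x−10). Tangency with p_x/p_y gives y−6 = 5·(p_x/p_y)·(x−10).
Substituting into the budget: x* = 10 + 1/6·(I − 10·p_x − 6·p_y)/p_x, and y* = 6 + 5/6·(…)/p_y.
Discretionary income = 180 − 10·1 − 6·8 = 122; x* = 10 + 1/6·122/1 = 30.3333; y* = 6 + 5/6·122/8 = 18.7083.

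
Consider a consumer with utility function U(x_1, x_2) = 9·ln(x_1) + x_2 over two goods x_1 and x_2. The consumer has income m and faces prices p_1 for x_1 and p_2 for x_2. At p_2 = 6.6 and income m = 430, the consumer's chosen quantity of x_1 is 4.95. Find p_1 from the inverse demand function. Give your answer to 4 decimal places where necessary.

MU_x_1 = 9/x_1, MU_x_2 = 1. Tangency: 9/x_1 = p_1/p_2.
So x_1*(p_1,p_2) = 9·p_2/p_1, independent of income; and x_2* = (m − 9·p_2)/p_2.
Set x_1* = 4.95 in the demand function and solve for p_1: p_1 = 12.

p_1 = 12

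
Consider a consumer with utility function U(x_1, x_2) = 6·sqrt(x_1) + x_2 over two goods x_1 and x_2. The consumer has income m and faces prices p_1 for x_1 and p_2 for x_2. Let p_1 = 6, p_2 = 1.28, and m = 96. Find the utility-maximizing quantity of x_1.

x_1* = 0.4096

Utility is quasi-linear in x_2; the FOC for x_1 is 3/√x_1 = p_1/p_2.
Solve: √x_1 = 3·p_2/p_1, so x_1*(p_1,p_2) = (3·p_2/p_1)², and x_2* = (m − p_1·x_1*)/p_2.
Plugging in: x_1* = (3·1.28/6)² = 0.4096.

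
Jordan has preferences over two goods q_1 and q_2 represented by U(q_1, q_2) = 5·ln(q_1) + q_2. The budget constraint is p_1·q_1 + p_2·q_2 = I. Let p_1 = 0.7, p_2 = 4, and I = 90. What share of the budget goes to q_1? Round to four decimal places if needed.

MU_q_1 = 5/q_1, MU_q_2 = 1. Tangency: 5/q_1 = p_1/p_2.
So q_1*(p_1,p_2) = 5·p_2/p_1, independent of income; and q_2* = (I − 5·p_2)/p_2.
At the given prices: q_1* = 5·4/0.7 = 28.5714, and q_2* = 17.5.
Expenditure on q_1: 0.7·28.5714 = 20; share = 0.2222.

share on q_1 = 0.2222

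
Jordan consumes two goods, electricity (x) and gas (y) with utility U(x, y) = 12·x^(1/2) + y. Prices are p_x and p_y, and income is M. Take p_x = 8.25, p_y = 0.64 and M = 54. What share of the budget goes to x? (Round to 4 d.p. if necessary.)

MU_x = 6/√x, MU_y = 1. Tangency: 6/√x = p_x/p_y.
Thus x* = (6·p_y/p_x)² — independent of M — with the rest of income spent on y.
Plugging in: x* = (6·0.64/8.25)² = 0.2166, y* = 81.5823.
Expenditure on x: 8.25·0.2166 = 1.7873; share = 0.0331.

share on x = 0.0331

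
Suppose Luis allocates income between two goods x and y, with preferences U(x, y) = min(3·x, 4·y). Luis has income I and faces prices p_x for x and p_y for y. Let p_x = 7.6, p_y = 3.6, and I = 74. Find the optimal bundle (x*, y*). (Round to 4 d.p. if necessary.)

x* = 7.1845, y* = 5.3883

Demand: x*(p_x,p_y,I) = 4·I/(4·p_x + 3·p_y), y* = 3·I/(4·p_x + 3·p_y).
Here 4·7.6 + 3·3.6 = 41.2, giving x* = 7.1845 and y* = 5.3883.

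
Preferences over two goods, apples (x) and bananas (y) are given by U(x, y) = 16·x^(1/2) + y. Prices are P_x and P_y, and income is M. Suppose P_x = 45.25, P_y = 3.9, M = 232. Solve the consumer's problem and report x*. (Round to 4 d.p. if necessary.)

MU_x = 8/√x, MU_y = 1. Tangency: 8/√x = P_x/P_y.
Solve: √x = 8·P_y/P_x, so x*(P_x,P_y) = (8·P_y/P_x)², and y* = (M − P_x·x*)/P_y.
Plugging in: x* = (8·3.9/45.25)² = 0.4754.

x* = 0.4754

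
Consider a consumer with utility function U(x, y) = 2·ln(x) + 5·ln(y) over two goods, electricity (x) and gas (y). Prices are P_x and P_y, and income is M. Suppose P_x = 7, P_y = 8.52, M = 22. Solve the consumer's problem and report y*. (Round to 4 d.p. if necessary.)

MU_x/MU_y = (2·y)/(5·x); tangency sets this equal to P_x/P_y.
Rearranging, P_y·y = (5/2)·P_x·x. Substituting into the budget gives P_x·x·(1 + (5/2)) = M.
Demand: x*(P_x,P_y,M) = 2/7·M/P_x and y* = 5/7·M/P_y.
At P_x=7, P_y=8.52, M=22: y* = 5/7·22/8.52 = 1.8444.

y* = 1.8444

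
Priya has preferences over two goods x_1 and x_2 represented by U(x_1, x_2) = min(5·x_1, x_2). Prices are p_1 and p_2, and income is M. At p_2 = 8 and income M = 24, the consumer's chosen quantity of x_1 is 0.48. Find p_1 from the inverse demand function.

Leontief preferences: the optimum is at the kink where x_1/1 = x_2/5, i.e. x_2 = 5·x_1.
Budget: p_1·x_1 + p_2·5·x_1 = M, so (p_1 + 5·p_2)·x_1 = M.
Demand: x_1*(p_1,p_2,M) = M/(p_1 + 5·p_2), x_2* = 5·M/(p_1 + 5·p_2).
Set x_1* = 0.48 in the demand function and solve for p_1: p_1 = 10.

p_1 = 10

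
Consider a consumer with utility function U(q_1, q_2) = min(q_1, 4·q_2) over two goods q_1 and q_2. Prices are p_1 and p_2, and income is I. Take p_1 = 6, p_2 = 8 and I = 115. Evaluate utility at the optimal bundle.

With perfect complements, no substitution: consume in ratio q_1:q_2 = 4:1.
Budget: p_1·q_1 + p_2·(1/4)·q_1 = I, so (4·p_1 + p_2)·q_1 = 4·I.
Demand: q_1*(p_1,p_2,I) = 4·I/(4·p_1 + p_2), q_2* = I/(4·p_1 + p_2).
Here 4·6 + 8 = 32, giving q_1* = 14.375 and q_2* = 3.5938.
Utility at the optimum: U(14.375, 3.5938) = 14.375.

V = 14.375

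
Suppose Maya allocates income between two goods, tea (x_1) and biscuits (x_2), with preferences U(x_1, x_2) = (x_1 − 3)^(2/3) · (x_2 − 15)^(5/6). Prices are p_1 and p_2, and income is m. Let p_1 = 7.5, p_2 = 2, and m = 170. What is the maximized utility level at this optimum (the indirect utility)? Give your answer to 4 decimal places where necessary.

This is Cobb-Douglas in (x_1−3, x_2−15): tangency gives 2/3·p_2·(x_2−15) = 5/6·p_1·(x_1−3).
Substituting into the budget: x_1* = 3 + 4/9·(m − 3·p_1 − 15·p_2)/p_1, and x_2* = 15 + 5/9·(…)/p_2.
Discretionary income = 170 − 3·7.5 − 15·2 = 117.5; x_1* = 3 + 4/9·117.5/7.5 = 9.963; x_2* = 15 + 5/9·117.5/2 = 47.6389.
Utility at the optimum: U(9.963, 47.6389) = 66.5746.

V = 66.5746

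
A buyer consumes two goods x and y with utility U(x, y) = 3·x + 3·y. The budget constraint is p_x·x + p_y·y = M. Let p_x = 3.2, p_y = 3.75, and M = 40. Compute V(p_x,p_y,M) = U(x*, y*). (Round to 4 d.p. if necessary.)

V = 37.5

Linear utility — the consumer picks whichever good has higher MU/price: 3/3.2 = 0.9375 vs 3/3.75 = 0.8.
x gives more utility per dollar, so spend all income on x: x* = M/p_x, y* = 0.
Numerically: x* = 12.5, y* = 0.
Utility at the optimum: U(12.5, 0) = 37.5.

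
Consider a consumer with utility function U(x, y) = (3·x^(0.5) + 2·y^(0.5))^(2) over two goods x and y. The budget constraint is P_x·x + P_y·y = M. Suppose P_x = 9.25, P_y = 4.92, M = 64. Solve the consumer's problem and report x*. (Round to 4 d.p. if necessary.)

From the CES first-order condition, (3/2)·(y/x)^(0.5) = P_x/P_y.
Solve for the ratio: y/x = [(2/3)·P_x/P_y]^(2).
With the ratio pinned down, the budget gives x* = M/(P_x + P_y·(y/x)) and y* = (y/x)·x*.
Numerically y/x = 1.57098, so x* = 64/(9.25 + 4.92·1.57098) = 3.7693.

x* = 3.7693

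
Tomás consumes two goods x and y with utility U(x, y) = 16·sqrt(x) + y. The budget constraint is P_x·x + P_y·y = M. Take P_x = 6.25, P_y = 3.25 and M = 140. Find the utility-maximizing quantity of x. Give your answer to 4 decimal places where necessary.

MU_x = 8/√x, MU_y = 1. Tangency: 8/√x = P_x/P_y.
Solve: √x = 8·P_y/P_x, so x*(P_x,P_y) = (8·P_y/P_x)², and y* = (M − P_x·x*)/P_y.
Plugging in: x* = (8·3.25/6.25)² = 17.3056.

x* = 17.3056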